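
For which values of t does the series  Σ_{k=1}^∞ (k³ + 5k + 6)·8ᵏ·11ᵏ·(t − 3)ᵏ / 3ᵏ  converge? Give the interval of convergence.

(261/88, 267/88)

Apply the ratio test: |a_{k+1}| / |a_k| = [((k+1)³ + 5(k+1) + 6)/(k³ + 5k + 6)] · 8·11/3, which tends to 88/3 as k → ∞.
Thus R = 1/(88/3) = 3/88.
When t = 267/88, the terms do not tend to 0, so the series diverges.
Endpoint t = 261/88: the k-th term does not approach 0; divergence by the term test.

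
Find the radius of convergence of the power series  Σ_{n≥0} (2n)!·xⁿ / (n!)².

Apply the ratio test: |a_{n+1}| / |a_n| = (2n+1)·(2n+2)/(n+1)², which tends to 4 as n → ∞.
Convergence for |x| · 4 < 1, i.e. |x| < 1/4. So R = 1/4.

R = 1/4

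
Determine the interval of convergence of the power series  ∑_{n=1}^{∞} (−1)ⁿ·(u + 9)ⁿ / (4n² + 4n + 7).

The ratio of consecutive coefficients is (4n² + 4n + 7)/(4(n+1)² + 4(n+1) + 7) → 1.
Hence R = 1.
At u = -8: the terms are on the order of 1/n², so the series converges absolutely by comparison with the p-series (p = 2 > 1).
When u = -10, the series is dominated by a constant times Σ 1/n², which converges (p = 2 > 1).

[-10, -8]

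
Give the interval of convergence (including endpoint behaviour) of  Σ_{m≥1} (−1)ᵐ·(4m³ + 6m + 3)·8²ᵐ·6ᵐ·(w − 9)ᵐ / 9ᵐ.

(1149/128, 1155/128)

Apply the ratio test: |a_{m+1}| / |a_m| = [(4(m+1)³ + 6(m+1) + 3)/(4m³ + 6m + 3)] · 64·6/9, which tends to 128/3 as m → ∞.
Convergence for |w − 9| · 128/3 < 1, i.e. |w − 9| < 3/128. So R = 3/128.
Check w = 1155/128: the terms have absolute value of order m³, which does not tend to 0, so the series diverges by the divergence test.
Check w = 1149/128: the terms do not tend to 0, so the series diverges.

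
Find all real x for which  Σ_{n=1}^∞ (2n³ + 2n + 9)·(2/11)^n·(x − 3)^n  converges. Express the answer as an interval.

Ratio test: |a_{n+1}/a_n| = [(2(n+1)³ + 2(n+1) + 9)/(2n³ + 2n + 9)] · 2/11 → 2/11 as n → ∞.
The series converges when 2/11 · |x − 3| < 1, giving R = 11/2.
Endpoint x = 17/2: the terms do not tend to 0, so the series diverges.
When x = -5/2, the terms have absolute value of order n³, which does not tend to 0, so the series diverges by the divergence test.

(-5/2, 17/2)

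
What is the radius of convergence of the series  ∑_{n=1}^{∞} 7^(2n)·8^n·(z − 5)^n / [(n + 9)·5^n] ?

By the ratio test, |a_{n+1}/a_n| = [(n + 9)/((n+1) + 9)] · 49·8/5 → 392/5.
Hence the series converges for |z − 5| < 1/(392/5) = 5/392, so the radius of convergence is 5/392.

R = 5/392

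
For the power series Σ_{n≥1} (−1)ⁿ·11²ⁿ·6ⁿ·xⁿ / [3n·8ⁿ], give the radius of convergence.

R = 4/363

Apply the ratio test: |a_{n+1}| / |a_n| = [3n/3(n+1)] · 121·6/8, which tends to 363/4 as n → ∞.
Convergence for |x| · 363/4 < 1, i.e. |x| < 4/363. So R = 4/363.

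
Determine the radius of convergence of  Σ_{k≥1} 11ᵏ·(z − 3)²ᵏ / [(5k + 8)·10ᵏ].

The ratio of consecutive coefficients is [(5k + 8)/(5(k+1) + 8)] · 11/10 → 11/10.
Successive powers of (z − 3) differ by 2, so the series converges when |z − 3|² · 11/10 < 1, i.e. |z − 3| < √(10/11). So R = √110/11.

R = √110/11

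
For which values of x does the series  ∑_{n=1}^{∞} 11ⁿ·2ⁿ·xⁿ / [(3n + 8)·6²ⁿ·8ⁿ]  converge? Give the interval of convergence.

Ratio test: |a_{n+1}/a_n| = [(3n + 8)/(3(n+1) + 8)] · 11·2/(36·8) → 11/144 as n → ∞.
Hence the series converges for |x| < 1/(11/144) = 144/11, so the radius of convergence is 144/11.
At x = 144/11: the terms are asymptotic to a nonzero constant times 1/n, so the series diverges by limit comparison with Σ 1/n.
When x = -144/11, the terms alternate in sign and decrease monotonically to 0 in absolute value (size ~ c/n), so the alternating series test gives convergence.

[-144/11, 144/11)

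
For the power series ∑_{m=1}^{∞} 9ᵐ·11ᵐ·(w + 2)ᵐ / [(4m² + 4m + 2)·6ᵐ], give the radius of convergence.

R = 2/33

The ratio of consecutive coefficients is [(4m² + 4m + 2)/(4(m+1)² + 4(m+1) + 2)] · 9·11/6 → 33/2.
The series converges when 33/2 · |w + 2| < 1, giving R = 2/33.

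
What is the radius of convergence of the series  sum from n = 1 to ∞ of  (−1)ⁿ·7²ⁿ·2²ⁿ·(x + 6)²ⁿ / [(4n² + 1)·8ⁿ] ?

Apply the ratio test: |a_{n+1}| / |a_n| = [(4n² + 1)/(4(n+1)² + 1)] · 49·4/8, which tends to 49/2 as n → ∞.
Since the exponent of (x + 6) increases by 2 each term, convergence requires |x + 6|² < 2/49, hence R = √2/7.

R = √2/7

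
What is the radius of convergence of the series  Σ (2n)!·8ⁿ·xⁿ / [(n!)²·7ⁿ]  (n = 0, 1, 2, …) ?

Ratio test: |a_{n+1}/a_n| = (2n+1)·(2n+2)/(n+1)² · 8/7 → 32/7 as n → ∞.
Convergence for |x| · 32/7 < 1, i.e. |x| < 7/32. So R = 7/32.

R = 7/32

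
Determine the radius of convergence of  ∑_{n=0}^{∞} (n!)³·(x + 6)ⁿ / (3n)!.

R = 27

The ratio of consecutive coefficients is (n+1)³/[(3n+1)·(3n+2)·(3n+3)] → 1/27.
Hence the series converges for |x + 6| < 1/(1/27) = 27, so the radius of convergence is 27.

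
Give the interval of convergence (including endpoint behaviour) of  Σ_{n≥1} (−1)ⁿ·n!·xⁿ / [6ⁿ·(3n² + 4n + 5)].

By the ratio test, |a_{n+1}/a_n| = (n+1) · 1/6 · (3n² + 4n + 5)/(3(n+1)² + 4(n+1) + 5) → ∞.
Since the ratio → ∞, the series diverges for every x ≠ 0, and R = 0.

{0}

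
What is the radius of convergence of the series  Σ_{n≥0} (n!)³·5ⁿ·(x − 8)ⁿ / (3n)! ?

R = 27/5

The ratio of consecutive coefficients is (n+1)³/[(3n+1)·(3n+2)·(3n+3)] · 5 → 5/27.
The series converges when 5/27 · |x − 8| < 1, giving R = 27/5.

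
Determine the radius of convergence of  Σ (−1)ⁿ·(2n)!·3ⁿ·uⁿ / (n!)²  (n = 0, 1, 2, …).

R = 1/12

Apply the ratio test: |a_{n+1}| / |a_n| = (2n+1)·(2n+2)/(n+1)² · 3, which tends to 12 as n → ∞.
The series converges when 12 · |u| < 1, giving R = 1/12.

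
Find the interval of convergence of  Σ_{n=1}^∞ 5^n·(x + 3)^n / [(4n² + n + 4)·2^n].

The ratio of consecutive coefficients is [(4n² + n + 4)/(4(n+1)² + (n+1) + 4)] · 5/2 → 5/2.
Thus R = 1/(5/2) = 2/5.
At x = -13/5: the terms are on the order of 1/n², so the series converges absolutely by comparison with the p-series (p = 2 > 1).
When x = -17/5, absolute convergence follows by limit comparison with Σ 1/n².

[-17/5, -13/5]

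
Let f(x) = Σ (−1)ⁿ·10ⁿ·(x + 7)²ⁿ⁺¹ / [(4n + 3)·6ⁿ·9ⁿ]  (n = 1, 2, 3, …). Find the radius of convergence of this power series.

The ratio of consecutive coefficients is [(4n + 3)/(4(n+1) + 3)] · 10/(6·9) → 5/27.
Since the exponent of (x + 7) increases by 2 each term, convergence requires |x + 7|² < 27/5, hence R = 3√15/5.

R = 3√15/5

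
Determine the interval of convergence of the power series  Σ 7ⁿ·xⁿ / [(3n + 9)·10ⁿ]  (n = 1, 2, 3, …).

[-10/7, 10/7)

By the ratio test, |a_{n+1}/a_n| = [(3n + 9)/(3(n+1) + 9)] · 7/10 → 7/10.
Thus R = 1/(7/10) = 10/7.
When x = 10/7, comparison with the harmonic series Σ 1/n shows the series diverges.
At x = -10/7: an alternating series whose terms decrease to 0 in absolute value, so it converges by the Leibniz criterion.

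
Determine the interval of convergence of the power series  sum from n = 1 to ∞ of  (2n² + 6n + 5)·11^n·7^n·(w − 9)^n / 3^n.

The ratio of consecutive coefficients is [(2(n+1)² + 6(n+1) + 5)/(2n² + 6n + 5)] · 11·7/3 → 77/3.
Convergence for |w − 9| · 77/3 < 1, i.e. |w − 9| < 3/77. So R = 3/77.
When w = 696/77, the n-th term does not approach 0; divergence by the term test.
When w = 690/77, the terms have absolute value of order n², which does not tend to 0, so the series diverges by the divergence test.

(690/77, 696/77)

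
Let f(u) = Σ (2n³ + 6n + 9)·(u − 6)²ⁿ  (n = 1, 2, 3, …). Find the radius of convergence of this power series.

By the ratio test, |a_{n+1}/a_n| = (2(n+1)³ + 6(n+1) + 9)/(2n³ + 6n + 9) → 1.
Writing y = (u − 6)², the series in y has radius 1, so |u − 6| < √(1) = 1 and R = 1.

R = 1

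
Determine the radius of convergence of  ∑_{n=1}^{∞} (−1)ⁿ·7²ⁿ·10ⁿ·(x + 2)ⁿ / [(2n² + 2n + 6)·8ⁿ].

Apply the ratio test: |a_{n+1}| / |a_n| = [(2n² + 2n + 6)/(2(n+1)² + 2(n+1) + 6)] · 49·10/8, which tends to 245/4 as n → ∞.
Thus R = 1/(245/4) = 4/245.

R = 4/245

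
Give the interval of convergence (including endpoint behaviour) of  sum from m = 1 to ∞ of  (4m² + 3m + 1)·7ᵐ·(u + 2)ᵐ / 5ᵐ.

Apply the ratio test: |a_{m+1}| / |a_m| = [(4(m+1)² + 3(m+1) + 1)/(4m² + 3m + 1)] · 7/5, which tends to 7/5 as m → ∞.
The series converges when 7/5 · |u + 2| < 1, giving R = 5/7.
Check u = -9/7: the terms do not tend to 0, so the series diverges.
At u = -19/7: the m-th term does not approach 0; divergence by the term test.

(-19/7, -9/7)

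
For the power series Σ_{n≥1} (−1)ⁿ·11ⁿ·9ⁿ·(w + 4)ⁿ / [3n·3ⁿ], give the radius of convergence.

R = 1/33

Apply the ratio test: |a_{n+1}| / |a_n| = [3n/3(n+1)] · 11·9/3, which tends to 33 as n → ∞.
Thus R = 1/(33) = 1/33.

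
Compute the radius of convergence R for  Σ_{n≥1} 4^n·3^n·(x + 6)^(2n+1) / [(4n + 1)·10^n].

Ratio test: |a_{n+1}/a_n| = [(4n + 1)/(4(n+1) + 1)] · 4·3/10 → 6/5 as n → ∞.
Successive powers of (x + 6) differ by 2, so the series converges when |x + 6|² · 6/5 < 1, i.e. |x + 6| < √(5/6). So R = √30/6.

R = √30/6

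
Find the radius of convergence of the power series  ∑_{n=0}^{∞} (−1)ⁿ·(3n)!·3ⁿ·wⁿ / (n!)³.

The ratio of consecutive coefficients is (3n+1)·(3n+2)·(3n+3)/(n+1)³ · 3 → 81.
The series converges when 81 · |w| < 1, giving R = 1/81.

R = 1/81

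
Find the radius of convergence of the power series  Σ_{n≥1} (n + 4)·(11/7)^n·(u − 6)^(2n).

By the ratio test, |a_{n+1}/a_n| = [((n+1) + 4)/(n + 4)] · 11/7 → 11/7.
Since the exponent of (u − 6) increases by 2 each term, convergence requires |u − 6|² < 7/11, hence R = √77/11.

R = √77/11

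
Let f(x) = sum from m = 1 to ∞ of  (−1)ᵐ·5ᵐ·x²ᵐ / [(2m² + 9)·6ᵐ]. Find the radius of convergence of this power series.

R = √30/5

Ratio test: |a_{m+1}/a_m| = [(2m² + 9)/(2(m+1)² + 9)] · 5/6 → 5/6 as m → ∞.
Since the exponent of x increases by 2 each term, convergence requires |x|² < 6/5, hence R = √30/5.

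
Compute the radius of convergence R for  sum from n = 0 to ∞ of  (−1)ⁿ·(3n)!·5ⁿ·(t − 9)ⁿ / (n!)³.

R = 1/135

Apply the ratio test: |a_{n+1}| / |a_n| = (3n+1)·(3n+2)·(3n+3)/(n+1)³ · 5, which tends to 135 as n → ∞.
Thus R = 1/(135) = 1/135.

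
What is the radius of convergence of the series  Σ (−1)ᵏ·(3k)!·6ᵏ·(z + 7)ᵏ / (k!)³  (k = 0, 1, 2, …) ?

R = 1/162

Apply the ratio test: |a_{k+1}| / |a_k| = (3k+1)·(3k+2)·(3k+3)/(k+1)³ · 6, which tends to 162 as k → ∞.
The series converges when 162 · |z + 7| < 1, giving R = 1/162.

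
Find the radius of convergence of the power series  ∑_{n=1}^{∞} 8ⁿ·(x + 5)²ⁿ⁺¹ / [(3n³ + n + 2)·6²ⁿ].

By the ratio test, |a_{n+1}/a_n| = [(3n³ + n + 2)/(3(n+1)³ + (n+1) + 2)] · 8/36 → 2/9.
Writing y = (x + 5)², the series in y has radius 9/2, so |x + 5| < √(9/2) and R = 3√2/2.

R = 3√2/2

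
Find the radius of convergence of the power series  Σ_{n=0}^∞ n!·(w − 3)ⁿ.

Apply the ratio test: |a_{n+1}| / |a_n| = (n+1), which tends to ∞ as n → ∞.
The terms grow without bound for any (w − 3) ≠ 0, so R = 0 (convergence only at w = 3).

R = 0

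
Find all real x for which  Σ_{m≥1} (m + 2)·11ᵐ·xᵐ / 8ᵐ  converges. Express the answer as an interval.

(-8/11, 8/11)

The ratio of consecutive coefficients is [((m+1) + 2)/(m + 2)] · 11/8 → 11/8.
The series converges when 11/8 · |x| < 1, giving R = 8/11.
Endpoint x = 8/11: the terms have absolute value of order m, which does not tend to 0, so the series diverges by the divergence test.
Endpoint x = -8/11: the m-th term does not approach 0; divergence by the term test.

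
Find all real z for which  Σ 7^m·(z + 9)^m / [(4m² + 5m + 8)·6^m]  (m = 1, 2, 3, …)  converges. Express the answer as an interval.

Ratio test: |a_{m+1}/a_m| = [(4m² + 5m + 8)/(4(m+1)² + 5(m+1) + 8)] · 7/6 → 7/6 as m → ∞.
The series converges when 7/6 · |z + 9| < 1, giving R = 6/7.
At z = -57/7: absolute convergence follows by limit comparison with Σ 1/m².
Check z = -69/7: the series is dominated by a constant times Σ 1/m², which converges (p = 2 > 1).

[-69/7, -57/7]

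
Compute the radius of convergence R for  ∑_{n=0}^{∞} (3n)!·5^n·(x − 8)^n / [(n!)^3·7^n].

The ratio of consecutive coefficients is (3n+1)·(3n+2)·(3n+3)/(n+1)³ · 5/7 → 135/7.
Convergence for |x − 8| · 135/7 < 1, i.e. |x − 8| < 7/135. So R = 7/135.

R = 7/135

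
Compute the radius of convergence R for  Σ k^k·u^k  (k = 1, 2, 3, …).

R = 0

By the Cauchy root test, |a_k|^(1/k) = k → ∞.
Since the k-th root of |a_k| is unbounded, the series converges only at u = 0; R = 0.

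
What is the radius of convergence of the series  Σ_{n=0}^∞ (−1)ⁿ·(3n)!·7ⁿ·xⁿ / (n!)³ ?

Ratio test: |a_{n+1}/a_n| = (3n+1)·(3n+2)·(3n+3)/(n+1)³ · 7 → 189 as n → ∞.
The series converges when 189 · |x| < 1, giving R = 1/189.

R = 1/189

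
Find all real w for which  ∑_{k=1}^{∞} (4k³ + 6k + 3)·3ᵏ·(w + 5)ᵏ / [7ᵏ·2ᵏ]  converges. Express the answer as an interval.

(-29/3, -1/3)

By the ratio test, |a_{k+1}/a_k| = [(4(k+1)³ + 6(k+1) + 3)/(4k³ + 6k + 3)] · 3/(7·2) → 3/14.
Convergence for |w + 5| · 3/14 < 1, i.e. |w + 5| < 14/3. So R = 14/3.
Endpoint w = -1/3: the terms do not tend to 0, so the series diverges.
At w = -29/3: the terms do not tend to 0, so the series diverges.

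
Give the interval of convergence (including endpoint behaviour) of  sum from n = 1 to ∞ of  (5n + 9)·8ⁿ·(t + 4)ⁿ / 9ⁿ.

(-41/8, -23/8)

Ratio test: |a_{n+1}/a_n| = [(5(n+1) + 9)/(5n + 9)] · 8/9 → 8/9 as n → ∞.
Thus R = 1/(8/9) = 9/8.
At t = -23/8: the terms do not tend to 0, so the series diverges.
Endpoint t = -41/8: the terms do not tend to 0, so the series diverges.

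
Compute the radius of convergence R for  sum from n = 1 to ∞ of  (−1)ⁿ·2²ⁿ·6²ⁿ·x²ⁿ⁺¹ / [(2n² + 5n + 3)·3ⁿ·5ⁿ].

Apply the ratio test: |a_{n+1}| / |a_n| = [(2n² + 5n + 3)/(2(n+1)² + 5(n+1) + 3)] · 4·36/(3·5), which tends to 48/5 as n → ∞.
Successive powers of x differ by 2, so the series converges when |x|² · 48/5 < 1, i.e. |x| < √(5/48). So R = √15/12.

R = √15/12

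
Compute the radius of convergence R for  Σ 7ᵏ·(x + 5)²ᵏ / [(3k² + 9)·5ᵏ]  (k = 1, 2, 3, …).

R = √35/7

The ratio of consecutive coefficients is [(3k² + 9)/(3(k+1)² + 9)] · 7/5 → 7/5.
Writing y = (x + 5)², the series in y has radius 5/7, so |x + 5| < √(5/7) and R = √35/7.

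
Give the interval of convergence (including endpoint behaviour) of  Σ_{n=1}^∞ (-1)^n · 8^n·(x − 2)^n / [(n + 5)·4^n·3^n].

Ratio test: |a_{n+1}/a_n| = [(n + 5)/((n+1) + 5)] · 8/(4·3) → 2/3 as n → ∞.
The series converges when 2/3 · |x − 2| < 1, giving R = 3/2.
At x = 7/2: the terms alternate in sign and decrease monotonically to 0 in absolute value (size ~ c/n), so the alternating series test gives convergence.
At x = 1/2: the terms are asymptotic to a nonzero constant times 1/n, so the series diverges by limit comparison with Σ 1/n.

(1/2, 7/2]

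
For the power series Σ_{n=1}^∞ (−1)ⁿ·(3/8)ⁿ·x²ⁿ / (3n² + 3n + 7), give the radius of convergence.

R = 2√6/3

Apply the ratio test: |a_{n+1}| / |a_n| = [(3n² + 3n + 7)/(3(n+1)² + 3(n+1) + 7)] · 3/8, which tends to 3/8 as n → ∞.
Writing y = x², the series in y has radius 8/3, so |x| < √(8/3) and R = 2√6/3.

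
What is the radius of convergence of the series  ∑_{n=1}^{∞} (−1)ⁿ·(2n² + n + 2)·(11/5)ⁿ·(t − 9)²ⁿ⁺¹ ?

Ratio test: |a_{n+1}/a_n| = [(2(n+1)² + (n+1) + 2)/(2n² + n + 2)] · 11/5 → 11/5 as n → ∞.
Successive powers of (t − 9) differ by 2, so the series converges when |t − 9|² · 11/5 < 1, i.e. |t − 9| < √(5/11). So R = √55/11.

R = √55/11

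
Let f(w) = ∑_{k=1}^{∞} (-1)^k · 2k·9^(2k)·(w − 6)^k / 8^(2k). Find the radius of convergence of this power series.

R = 64/81

Apply the ratio test: |a_{k+1}| / |a_k| = [2(k+1)/2k] · 81/64, which tends to 81/64 as k → ∞.
Convergence for |w − 6| · 81/64 < 1, i.e. |w − 6| < 64/81. So R = 64/81.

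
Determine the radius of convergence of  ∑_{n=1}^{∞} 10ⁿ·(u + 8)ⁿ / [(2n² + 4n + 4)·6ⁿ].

R = 3/5

The ratio of consecutive coefficients is [(2n² + 4n + 4)/(2(n+1)² + 4(n+1) + 4)] · 10/6 → 5/3.
The series converges when 5/3 · |u + 8| < 1, giving R = 3/5.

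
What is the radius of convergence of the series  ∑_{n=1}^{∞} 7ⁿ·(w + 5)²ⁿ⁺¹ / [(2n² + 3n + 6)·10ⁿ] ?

Ratio test: |a_{n+1}/a_n| = [(2n² + 3n + 6)/(2(n+1)² + 3(n+1) + 6)] · 7/10 → 7/10 as n → ∞.
Successive powers of (w + 5) differ by 2, so the series converges when |w + 5|² · 7/10 < 1, i.e. |w + 5| < √(10/7). So R = √70/7.

R = √70/7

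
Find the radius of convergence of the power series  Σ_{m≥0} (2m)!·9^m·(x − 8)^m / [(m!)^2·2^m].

Apply the ratio test: |a_{m+1}| / |a_m| = (2m+1)·(2m+2)/(m+1)² · 9/2, which tends to 18 as m → ∞.
Thus R = 1/(18) = 1/18.

R = 1/18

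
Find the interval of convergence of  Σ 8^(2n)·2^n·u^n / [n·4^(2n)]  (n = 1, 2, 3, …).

By the ratio test, |a_{n+1}/a_n| = [n/(n+1)] · 64·2/16 → 8.
The series converges when 8 · |u| < 1, giving R = 1/8.
At u = 1/8: the terms behave like c/n; limit comparison with the harmonic series gives divergence.
When u = -1/8, convergence follows from the alternating series test (terms decrease monotonically to 0).

[-1/8, 1/8)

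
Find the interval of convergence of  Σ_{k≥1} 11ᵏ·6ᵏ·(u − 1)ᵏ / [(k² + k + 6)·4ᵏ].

Apply the ratio test: |a_{k+1}| / |a_k| = [(k² + k + 6)/((k+1)² + (k+1) + 6)] · 11·6/4, which tends to 33/2 as k → ∞.
The series converges when 33/2 · |u − 1| < 1, giving R = 2/33.
When u = 35/33, the series is dominated by a constant times Σ 1/k², which converges (p = 2 > 1).
Endpoint u = 31/33: the series is dominated by a constant times Σ 1/k², which converges (p = 2 > 1).

[31/33, 35/33]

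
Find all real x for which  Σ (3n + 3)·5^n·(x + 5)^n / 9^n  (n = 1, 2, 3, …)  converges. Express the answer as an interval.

Ratio test: |a_{n+1}/a_n| = [(3(n+1) + 3)/(3n + 3)] · 5/9 → 5/9 as n → ∞.
Convergence for |x + 5| · 5/9 < 1, i.e. |x + 5| < 9/5. So R = 9/5.
When x = -16/5, the terms have absolute value of order n, which does not tend to 0, so the series diverges by the divergence test.
Check x = -34/5: the terms have absolute value of order n, which does not tend to 0, so the series diverges by the divergence test.

(-34/5, -16/5)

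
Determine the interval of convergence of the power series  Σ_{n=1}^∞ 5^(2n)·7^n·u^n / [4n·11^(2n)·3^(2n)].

Apply the ratio test: |a_{n+1}| / |a_n| = [4n/4(n+1)] · 25·7/(121·9), which tends to 175/1089 as n → ∞.
Hence the series converges for |u| < 1/(175/1089) = 1089/175, so the radius of convergence is 1089/175.
Endpoint u = 1089/175: comparison with the harmonic series Σ 1/n shows the series diverges.
At u = -1089/175: an alternating series whose terms decrease to 0 in absolute value, so it converges by the Leibniz criterion.

[-1089/175, 1089/175)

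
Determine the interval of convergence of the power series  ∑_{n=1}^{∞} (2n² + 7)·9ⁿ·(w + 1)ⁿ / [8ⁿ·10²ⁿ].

By the ratio test, |a_{n+1}/a_n| = [(2(n+1)² + 7)/(2n² + 7)] · 9/(8·100) → 9/800.
Convergence for |w + 1| · 9/800 < 1, i.e. |w + 1| < 800/9. So R = 800/9.
At w = 791/9: the terms have absolute value of order n², which does not tend to 0, so the series diverges by the divergence test.
At w = -809/9: the terms have absolute value of order n², which does not tend to 0, so the series diverges by the divergence test.

(-809/9, 791/9)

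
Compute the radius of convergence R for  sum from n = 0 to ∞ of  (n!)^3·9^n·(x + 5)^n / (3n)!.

The ratio of consecutive coefficients is (n+1)³/[(3n+1)·(3n+2)·(3n+3)] · 9 → 1/3.
The series converges when 1/3 · |x + 5| < 1, giving R = 3.

R = 3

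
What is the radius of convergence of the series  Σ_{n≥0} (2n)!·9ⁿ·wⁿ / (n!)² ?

R = 1/36

By the ratio test, |a_{n+1}/a_n| = (2n+1)·(2n+2)/(n+1)² · 9 → 36.
Thus R = 1/(36) = 1/36.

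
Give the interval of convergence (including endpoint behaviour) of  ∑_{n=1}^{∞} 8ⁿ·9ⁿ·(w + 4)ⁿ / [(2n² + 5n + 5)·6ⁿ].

Ratio test: |a_{n+1}/a_n| = [(2n² + 5n + 5)/(2(n+1)² + 5(n+1) + 5)] · 8·9/6 → 12 as n → ∞.
The series converges when 12 · |w + 4| < 1, giving R = 1/12.
Check w = -47/12: the series is dominated by a constant times Σ 1/n², which converges (p = 2 > 1).
Endpoint w = -49/12: the terms are on the order of 1/n², so the series converges absolutely by comparison with the p-series (p = 2 > 1).

[-49/12, -47/12]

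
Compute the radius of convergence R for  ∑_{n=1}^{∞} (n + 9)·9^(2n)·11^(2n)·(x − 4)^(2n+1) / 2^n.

R = √2/99

By the ratio test, |a_{n+1}/a_n| = [((n+1) + 9)/(n + 9)] · 81·121/2 → 9801/2.
Successive powers of (x − 4) differ by 2, so the series converges when |x − 4|² · 9801/2 < 1, i.e. |x − 4| < √(2/9801). So R = √2/99.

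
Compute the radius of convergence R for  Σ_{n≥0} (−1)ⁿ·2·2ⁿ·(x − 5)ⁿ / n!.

R = ∞

By the ratio test, |a_{n+1}/a_n| = 2/2 · 2 · 1/(n+1) → 0.
The ratio tends to 0 regardless of x, hence R = ∞.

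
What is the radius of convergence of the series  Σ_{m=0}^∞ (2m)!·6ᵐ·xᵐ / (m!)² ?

By the ratio test, |a_{m+1}/a_m| = (2m+1)·(2m+2)/(m+1)² · 6 → 24.
Thus R = 1/(24) = 1/24.

R = 1/24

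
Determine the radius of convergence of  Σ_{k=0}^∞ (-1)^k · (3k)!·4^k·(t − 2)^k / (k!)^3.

R = 1/108

The ratio of consecutive coefficients is (3k+1)·(3k+2)·(3k+3)/(k+1)³ · 4 → 108.
The series converges when 108 · |t − 2| < 1, giving R = 1/108.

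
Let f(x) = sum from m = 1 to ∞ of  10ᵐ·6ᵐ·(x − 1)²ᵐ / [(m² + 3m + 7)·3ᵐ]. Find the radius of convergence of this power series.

R = √5/10

Ratio test: |a_{m+1}/a_m| = [(m² + 3m + 7)/((m+1)² + 3(m+1) + 7)] · 10·6/3 → 20 as m → ∞.
Writing y = (x − 1)², the series in y has radius 1/20, so |x − 1| < √(1/20) and R = √5/10.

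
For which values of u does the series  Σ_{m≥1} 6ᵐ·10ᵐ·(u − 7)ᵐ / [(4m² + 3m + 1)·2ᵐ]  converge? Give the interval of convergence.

[209/30, 211/30]

Apply the ratio test: |a_{m+1}| / |a_m| = [(4m² + 3m + 1)/(4(m+1)² + 3(m+1) + 1)] · 6·10/2, which tends to 30 as m → ∞.
Thus R = 1/(30) = 1/30.
Endpoint u = 211/30: absolute convergence follows by limit comparison with Σ 1/m².
When u = 209/30, absolute convergence follows by limit comparison with Σ 1/m².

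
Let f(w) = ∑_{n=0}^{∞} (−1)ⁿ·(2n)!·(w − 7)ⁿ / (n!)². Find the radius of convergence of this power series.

R = 1/4

By the ratio test, |a_{n+1}/a_n| = (2n+1)·(2n+2)/(n+1)² → 4.
The series converges when 4 · |w − 7| < 1, giving R = 1/4.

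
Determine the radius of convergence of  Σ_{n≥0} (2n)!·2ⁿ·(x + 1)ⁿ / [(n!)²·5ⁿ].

R = 5/8

The ratio of consecutive coefficients is (2n+1)·(2n+2)/(n+1)² · 2/5 → 8/5.
The series converges when 8/5 · |x + 1| < 1, giving R = 5/8.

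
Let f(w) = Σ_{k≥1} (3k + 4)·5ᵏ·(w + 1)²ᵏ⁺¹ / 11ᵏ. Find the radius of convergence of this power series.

The ratio of consecutive coefficients is [(3(k+1) + 4)/(3k + 4)] · 5/11 → 5/11.
Successive powers of (w + 1) differ by 2, so the series converges when |w + 1|² · 5/11 < 1, i.e. |w + 1| < √(11/5). So R = √55/5.

R = √55/5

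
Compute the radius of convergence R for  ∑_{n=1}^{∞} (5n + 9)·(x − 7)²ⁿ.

Apply the ratio test: |a_{n+1}| / |a_n| = (5(n+1) + 9)/(5n + 9), which tends to 1 as n → ∞.
Since the exponent of (x − 7) increases by 2 each term, convergence requires |x − 7|² < 1, hence R = 1.

R = 1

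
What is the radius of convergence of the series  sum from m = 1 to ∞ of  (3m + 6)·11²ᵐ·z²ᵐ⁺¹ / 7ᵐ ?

R = √7/11

The ratio of consecutive coefficients is [(3(m+1) + 6)/(3m + 6)] · 121/7 → 121/7.
Successive powers of z differ by 2, so the series converges when |z|² · 121/7 < 1, i.e. |z| < √(7/121). So R = √7/11.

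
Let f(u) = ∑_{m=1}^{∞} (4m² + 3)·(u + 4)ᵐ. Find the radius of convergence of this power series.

R = 1

Apply the ratio test: |a_{m+1}| / |a_m| = (4(m+1)² + 3)/(4m² + 3), which tends to 1 as m → ∞.
Hence R = 1.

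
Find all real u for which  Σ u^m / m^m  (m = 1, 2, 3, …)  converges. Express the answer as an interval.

(−∞, ∞)

Root test: |a_m|^(1/m) = 1/m → 0.
The limit is 0 for every u, so R = ∞.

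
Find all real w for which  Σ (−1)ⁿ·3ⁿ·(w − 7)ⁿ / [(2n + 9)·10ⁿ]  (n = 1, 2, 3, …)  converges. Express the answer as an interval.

(11/3, 31/3]

Apply the ratio test: |a_{n+1}| / |a_n| = [(2n + 9)/(2(n+1) + 9)] · 3/10, which tends to 3/10 as n → ∞.
Thus R = 1/(3/10) = 10/3.
At w = 31/3: the terms alternate in sign and decrease monotonically to 0 in absolute value (size ~ c/n), so the alternating series test gives convergence.
Endpoint w = 11/3: the terms are asymptotic to a nonzero constant times 1/n, so the series diverges by limit comparison with Σ 1/n.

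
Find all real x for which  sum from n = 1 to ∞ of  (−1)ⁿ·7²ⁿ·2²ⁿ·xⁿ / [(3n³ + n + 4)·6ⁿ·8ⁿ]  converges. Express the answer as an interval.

Ratio test: |a_{n+1}/a_n| = [(3n³ + n + 4)/(3(n+1)³ + (n+1) + 4)] · 49·4/(6·8) → 49/12 as n → ∞.
Thus R = 1/(49/12) = 12/49.
When x = 12/49, the series is dominated by a constant times Σ 1/n³, which converges (p = 3 > 1).
When x = -12/49, absolute convergence follows by limit comparison with Σ 1/n³.

[-12/49, 12/49]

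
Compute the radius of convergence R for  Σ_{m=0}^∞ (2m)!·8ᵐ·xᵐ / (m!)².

The ratio of consecutive coefficients is (2m+1)·(2m+2)/(m+1)² · 8 → 32.
Convergence for |x| · 32 < 1, i.e. |x| < 1/32. So R = 1/32.

R = 1/32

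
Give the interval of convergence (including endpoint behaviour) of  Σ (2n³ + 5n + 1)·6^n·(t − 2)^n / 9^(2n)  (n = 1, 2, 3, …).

Ratio test: |a_{n+1}/a_n| = [(2(n+1)³ + 5(n+1) + 1)/(2n³ + 5n + 1)] · 6/81 → 2/27 as n → ∞.
Thus R = 1/(2/27) = 27/2.
At t = 31/2: the terms do not tend to 0, so the series diverges.
Check t = -23/2: the terms have absolute value of order n³, which does not tend to 0, so the series diverges by the divergence test.

(-23/2, 31/2)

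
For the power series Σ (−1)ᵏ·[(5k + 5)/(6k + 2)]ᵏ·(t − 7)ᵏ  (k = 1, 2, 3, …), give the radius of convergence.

R = 6/5

Root test: |a_k|^(1/k) = (5k + 5)/(6k + 2) → 5/6.
The series converges when 5/6 · |t − 7| < 1, giving R = 6/5.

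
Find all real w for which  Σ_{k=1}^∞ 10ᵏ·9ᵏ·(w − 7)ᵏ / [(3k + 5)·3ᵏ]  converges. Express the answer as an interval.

[209/30, 211/30)

By the ratio test, |a_{k+1}/a_k| = [(3k + 5)/(3(k+1) + 5)] · 10·9/3 → 30.
Hence the series converges for |w − 7| < 1/(30) = 1/30, so the radius of convergence is 1/30.
Check w = 211/30: the terms are asymptotic to a nonzero constant times 1/k, so the series diverges by limit comparison with Σ 1/k.
Check w = 209/30: the terms alternate in sign and decrease monotonically to 0 in absolute value (size ~ c/k), so the alternating series test gives convergence.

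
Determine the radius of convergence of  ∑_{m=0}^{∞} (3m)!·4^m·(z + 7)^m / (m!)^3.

R = 1/108

The ratio of consecutive coefficients is (3m+1)·(3m+2)·(3m+3)/(m+1)³ · 4 → 108.
The series converges when 108 · |z + 7| < 1, giving R = 1/108.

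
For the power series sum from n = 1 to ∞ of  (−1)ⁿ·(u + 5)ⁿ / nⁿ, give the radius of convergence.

R = ∞

Root test: |a_n|^(1/n) = 1/n → 0.
Since the n-th root of |a_n| tends to 0, the series converges for all real u; R = ∞.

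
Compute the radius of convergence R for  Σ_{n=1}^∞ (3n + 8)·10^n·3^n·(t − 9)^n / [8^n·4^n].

R = 16/15

Ratio test: |a_{n+1}/a_n| = [(3(n+1) + 8)/(3n + 8)] · 10·3/(8·4) → 15/16 as n → ∞.
Hence the series converges for |t − 9| < 1/(15/16) = 16/15, so the radius of convergence is 16/15.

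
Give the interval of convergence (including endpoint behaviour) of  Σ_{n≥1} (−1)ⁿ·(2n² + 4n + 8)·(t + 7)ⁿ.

(-8, -6)

Apply the ratio test: |a_{n+1}| / |a_n| = (2(n+1)² + 4(n+1) + 8)/(2n² + 4n + 8), which tends to 1 as n → ∞.
Convergence for |t + 7| < 1, so R = 1.
At t = -6: the n-th term does not approach 0; divergence by the term test.
When t = -8, the terms have absolute value of order n², which does not tend to 0, so the series diverges by the divergence test.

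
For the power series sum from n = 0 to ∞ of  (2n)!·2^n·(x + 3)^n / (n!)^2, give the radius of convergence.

By the ratio test, |a_{n+1}/a_n| = (2n+1)·(2n+2)/(n+1)² · 2 → 8.
The series converges when 8 · |x + 3| < 1, giving R = 1/8.

R = 1/8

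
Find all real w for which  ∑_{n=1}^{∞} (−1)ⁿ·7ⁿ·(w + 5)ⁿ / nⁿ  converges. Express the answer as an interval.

Root test: |a_n|^(1/n) = 7/n → 0.
Since the n-th root of |a_n| tends to 0, the series converges for all real w; R = ∞.

(−∞, ∞)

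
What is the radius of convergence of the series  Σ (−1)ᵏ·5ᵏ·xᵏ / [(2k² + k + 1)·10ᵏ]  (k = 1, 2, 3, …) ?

Ratio test: |a_{k+1}/a_k| = [(2k² + k + 1)/(2(k+1)² + (k+1) + 1)] · 5/10 → 1/2 as k → ∞.
Convergence for |x| · 1/2 < 1, i.e. |x| < 2. So R = 2.

R = 2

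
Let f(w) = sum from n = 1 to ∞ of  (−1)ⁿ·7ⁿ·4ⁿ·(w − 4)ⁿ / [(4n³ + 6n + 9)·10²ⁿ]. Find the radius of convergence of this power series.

R = 25/7

Apply the ratio test: |a_{n+1}| / |a_n| = [(4n³ + 6n + 9)/(4(n+1)³ + 6(n+1) + 9)] · 7·4/100, which tends to 7/25 as n → ∞.
Hence the series converges for |w − 4| < 1/(7/25) = 25/7, so the radius of convergence is 25/7.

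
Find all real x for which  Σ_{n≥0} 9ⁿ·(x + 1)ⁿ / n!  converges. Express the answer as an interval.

(−∞, ∞)

By the ratio test, |a_{n+1}/a_n| = 9 · 1/(n+1) → 0.
The limit is 0, so the series converges for all x; R = ∞.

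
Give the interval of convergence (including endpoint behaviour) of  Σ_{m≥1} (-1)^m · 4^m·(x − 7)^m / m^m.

(−∞, ∞)

By the Cauchy root test, |a_m|^(1/m) = 4/m → 0.
The limit is 0 for every x, so R = ∞.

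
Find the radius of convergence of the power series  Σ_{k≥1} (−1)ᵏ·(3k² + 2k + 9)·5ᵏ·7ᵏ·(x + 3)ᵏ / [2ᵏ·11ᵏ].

R = 22/35

By the ratio test, |a_{k+1}/a_k| = [(3(k+1)² + 2(k+1) + 9)/(3k² + 2k + 9)] · 5·7/(2·11) → 35/22.
Thus R = 1/(35/22) = 22/35.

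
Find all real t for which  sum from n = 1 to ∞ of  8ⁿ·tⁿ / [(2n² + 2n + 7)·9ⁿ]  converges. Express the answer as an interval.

[-9/8, 9/8]

By the ratio test, |a_{n+1}/a_n| = [(2n² + 2n + 7)/(2(n+1)² + 2(n+1) + 7)] · 8/9 → 8/9.
Hence the series converges for |t| < 1/(8/9) = 9/8, so the radius of convergence is 9/8.
When t = 9/8, absolute convergence follows by limit comparison with Σ 1/n².
Check t = -9/8: the terms are on the order of 1/n², so the series converges absolutely by comparison with the p-series (p = 2 > 1).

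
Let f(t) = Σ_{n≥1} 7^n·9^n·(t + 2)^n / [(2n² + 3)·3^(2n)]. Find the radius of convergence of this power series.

Ratio test: |a_{n+1}/a_n| = [(2n² + 3)/(2(n+1)² + 3)] · 7·9/9 → 7 as n → ∞.
Hence the series converges for |t + 2| < 1/(7) = 1/7, so the radius of convergence is 1/7.

R = 1/7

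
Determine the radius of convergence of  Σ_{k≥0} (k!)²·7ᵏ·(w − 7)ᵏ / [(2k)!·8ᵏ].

The ratio of consecutive coefficients is (k+1)²/[(2k+1)·(2k+2)] · 7/8 → 7/32.
Convergence for |w − 7| · 7/32 < 1, i.e. |w − 7| < 32/7. So R = 32/7.

R = 32/7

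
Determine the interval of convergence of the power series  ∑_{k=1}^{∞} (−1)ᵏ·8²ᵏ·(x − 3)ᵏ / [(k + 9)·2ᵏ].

(95/32, 97/32]

Ratio test: |a_{k+1}/a_k| = [(k + 9)/((k+1) + 9)] · 64/2 → 32 as k → ∞.
Thus R = 1/(32) = 1/32.
Endpoint x = 97/32: convergence follows from the alternating series test (terms decrease monotonically to 0).
Endpoint x = 95/32: the terms behave like c/k; limit comparison with the harmonic series gives divergence.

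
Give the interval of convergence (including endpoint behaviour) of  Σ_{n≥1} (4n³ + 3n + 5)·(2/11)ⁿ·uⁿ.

Apply the ratio test: |a_{n+1}| / |a_n| = [(4(n+1)³ + 3(n+1) + 5)/(4n³ + 3n + 5)] · 2/11, which tends to 2/11 as n → ∞.
The series converges when 2/11 · |u| < 1, giving R = 11/2.
Check u = 11/2: the n-th term does not approach 0; divergence by the term test.
When u = -11/2, the n-th term does not approach 0; divergence by the term test.

(-11/2, 11/2)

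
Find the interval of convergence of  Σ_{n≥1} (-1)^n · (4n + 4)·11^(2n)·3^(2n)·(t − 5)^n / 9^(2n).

By the ratio test, |a_{n+1}/a_n| = [(4(n+1) + 4)/(4n + 4)] · 121·9/81 → 121/9.
The series converges when 121/9 · |t − 5| < 1, giving R = 9/121.
At t = 614/121: the n-th term does not approach 0; divergence by the term test.
At t = 596/121: the terms have absolute value of order n, which does not tend to 0, so the series diverges by the divergence test.

(596/121, 614/121)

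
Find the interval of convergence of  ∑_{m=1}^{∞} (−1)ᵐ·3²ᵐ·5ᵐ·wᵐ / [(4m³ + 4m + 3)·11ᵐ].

Apply the ratio test: |a_{m+1}| / |a_m| = [(4m³ + 4m + 3)/(4(m+1)³ + 4(m+1) + 3)] · 9·5/11, which tends to 45/11 as m → ∞.
Convergence for |w| · 45/11 < 1, i.e. |w| < 11/45. So R = 11/45.
Check w = 11/45: the series is dominated by a constant times Σ 1/m³, which converges (p = 3 > 1).
At w = -11/45: the terms are on the order of 1/m³, so the series converges absolutely by comparison with the p-series (p = 3 > 1).

[-11/45, 11/45]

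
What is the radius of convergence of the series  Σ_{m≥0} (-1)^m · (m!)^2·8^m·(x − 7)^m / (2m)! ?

By the ratio test, |a_{m+1}/a_m| = (m+1)²/[(2m+1)·(2m+2)] · 8 → 2.
Thus R = 1/(2) = 1/2.

R = 1/2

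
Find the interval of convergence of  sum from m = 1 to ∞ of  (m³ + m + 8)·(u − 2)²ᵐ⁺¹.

(1, 3)

The ratio of consecutive coefficients is ((m+1)³ + (m+1) + 8)/(m³ + m + 8) → 1.
Since the exponent of (u − 2) increases by 2 each term, convergence requires |u − 2|² < 1, hence R = 1.
Endpoint u = 3: the terms do not tend to 0, so the series diverges.
At u = 1: the m-th term does not approach 0; divergence by the term test.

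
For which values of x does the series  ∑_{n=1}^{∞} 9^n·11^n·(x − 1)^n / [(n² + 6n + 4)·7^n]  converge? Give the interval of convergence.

[92/99, 106/99]

Apply the ratio test: |a_{n+1}| / |a_n| = [(n² + 6n + 4)/((n+1)² + 6(n+1) + 4)] · 9·11/7, which tends to 99/7 as n → ∞.
The series converges when 99/7 · |x − 1| < 1, giving R = 7/99.
At x = 106/99: the series is dominated by a constant times Σ 1/n², which converges (p = 2 > 1).
At x = 92/99: absolute convergence follows by limit comparison with Σ 1/n².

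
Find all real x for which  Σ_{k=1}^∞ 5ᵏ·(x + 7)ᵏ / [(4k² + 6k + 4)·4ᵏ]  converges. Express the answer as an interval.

By the ratio test, |a_{k+1}/a_k| = [(4k² + 6k + 4)/(4(k+1)² + 6(k+1) + 4)] · 5/4 → 5/4.
The series converges when 5/4 · |x + 7| < 1, giving R = 4/5.
At x = -31/5: absolute convergence follows by limit comparison with Σ 1/k².
When x = -39/5, the terms are on the order of 1/k², so the series converges absolutely by comparison with the p-series (p = 2 > 1).

[-39/5, -31/5]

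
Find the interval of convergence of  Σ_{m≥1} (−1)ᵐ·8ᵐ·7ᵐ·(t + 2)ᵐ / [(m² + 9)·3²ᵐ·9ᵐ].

[-193/56, -31/56]

Apply the ratio test: |a_{m+1}| / |a_m| = [(m² + 9)/((m+1)² + 9)] · 8·7/(9·9), which tends to 56/81 as m → ∞.
Hence the series converges for |t + 2| < 1/(56/81) = 81/56, so the radius of convergence is 81/56.
When t = -31/56, the terms are on the order of 1/m², so the series converges absolutely by comparison with the p-series (p = 2 > 1).
When t = -193/56, the terms are on the order of 1/m², so the series converges absolutely by comparison with the p-series (p = 2 > 1).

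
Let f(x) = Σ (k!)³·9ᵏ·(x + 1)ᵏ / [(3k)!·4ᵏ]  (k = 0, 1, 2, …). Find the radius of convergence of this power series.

R = 12

The ratio of consecutive coefficients is (k+1)³/[(3k+1)·(3k+2)·(3k+3)] · 9/4 → 1/12.
Hence the series converges for |x + 1| < 1/(1/12) = 12, so the radius of convergence is 12.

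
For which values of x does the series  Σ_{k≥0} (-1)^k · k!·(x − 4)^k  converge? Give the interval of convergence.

Apply the ratio test: |a_{k+1}| / |a_k| = (k+1), which tends to ∞ as k → ∞.
Since the ratio → ∞, the series diverges for every x ≠ 4, and R = 0.

{4}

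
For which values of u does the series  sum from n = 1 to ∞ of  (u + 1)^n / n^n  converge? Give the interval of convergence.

By the Cauchy root test, |a_n|^(1/n) = 1/n → 0.
The limit is 0 for every u, so R = ∞.

(−∞, ∞)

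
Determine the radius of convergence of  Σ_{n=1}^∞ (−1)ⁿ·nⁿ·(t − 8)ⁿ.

R = 0

Root test: |a_n|^(1/n) = n → ∞.
The root grows without bound, so R = 0 (convergence only at t = 8).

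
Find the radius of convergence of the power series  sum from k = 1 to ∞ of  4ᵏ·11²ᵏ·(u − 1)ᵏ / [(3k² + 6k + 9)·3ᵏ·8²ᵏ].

R = 48/121

Apply the ratio test: |a_{k+1}| / |a_k| = [(3k² + 6k + 9)/(3(k+1)² + 6(k+1) + 9)] · 4·121/(3·64), which tends to 121/48 as k → ∞.
Hence the series converges for |u − 1| < 1/(121/48) = 48/121, so the radius of convergence is 48/121.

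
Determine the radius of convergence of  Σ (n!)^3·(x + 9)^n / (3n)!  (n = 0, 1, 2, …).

R = 27

By the ratio test, |a_{n+1}/a_n| = (n+1)³/[(3n+1)·(3n+2)·(3n+3)] → 1/27.
The series converges when 1/27 · |x + 9| < 1, giving R = 27.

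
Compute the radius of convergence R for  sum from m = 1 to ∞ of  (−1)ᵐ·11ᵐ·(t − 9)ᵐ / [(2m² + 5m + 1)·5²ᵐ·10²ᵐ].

R = 2500/11

By the ratio test, |a_{m+1}/a_m| = [(2m² + 5m + 1)/(2(m+1)² + 5(m+1) + 1)] · 11/(25·100) → 11/2500.
Hence the series converges for |t − 9| < 1/(11/2500) = 2500/11, so the radius of convergence is 2500/11.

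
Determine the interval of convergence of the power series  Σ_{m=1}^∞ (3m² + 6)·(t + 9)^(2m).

Ratio test: |a_{m+1}/a_m| = (3(m+1)² + 6)/(3m² + 6) → 1 as m → ∞.
Successive powers of (t + 9) differ by 2, so the series converges when |t + 9|² · 1 < 1, i.e. |t + 9| < √(1) = 1. So R = 1.
Endpoint t = -8: the m-th term does not approach 0; divergence by the term test.
Check t = -10: the terms do not tend to 0, so the series diverges.

(-10, -8)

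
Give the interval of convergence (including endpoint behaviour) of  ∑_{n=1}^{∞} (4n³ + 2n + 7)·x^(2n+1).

(-1, 1)

By the ratio test, |a_{n+1}/a_n| = (4(n+1)³ + 2(n+1) + 7)/(4n³ + 2n + 7) → 1.
Successive powers of x differ by 2, so the series converges when |x|² · 1 < 1, i.e. |x| < √(1) = 1. So R = 1.
At x = 1: the terms have absolute value of order n³, which does not tend to 0, so the series diverges by the divergence test.
When x = -1, the terms do not tend to 0, so the series diverges.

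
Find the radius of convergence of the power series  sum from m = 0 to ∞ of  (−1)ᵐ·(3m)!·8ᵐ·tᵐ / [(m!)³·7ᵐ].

Ratio test: |a_{m+1}/a_m| = (3m+1)·(3m+2)·(3m+3)/(m+1)³ · 8/7 → 216/7 as m → ∞.
The series converges when 216/7 · |t| < 1, giving R = 7/216.

R = 7/216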